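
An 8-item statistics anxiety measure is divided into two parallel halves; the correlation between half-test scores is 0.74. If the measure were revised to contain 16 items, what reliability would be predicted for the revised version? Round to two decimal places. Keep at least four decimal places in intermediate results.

Full-test reliability from the split-half r: r_full = 2(0.74)/(1 + 0.74) = 0.8506
Then adjust to 16 items: n = 16/8 = 2.0000
r_new = n·r_full / (1 + (n − 1)·r_full) = 1.7012 / 1.8506 ≈ 0.9193

0.92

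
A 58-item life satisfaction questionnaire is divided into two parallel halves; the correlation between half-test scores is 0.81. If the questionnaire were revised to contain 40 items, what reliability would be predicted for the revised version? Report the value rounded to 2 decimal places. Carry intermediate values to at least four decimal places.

Full-test reliability from the split-half r: r_full = 2(0.81)/(1 + 0.81) = 0.8950
Length factor from 58 to 40 items: n = 40/58 = 0.6897
r_new = n·r_full / (1 + (n − 1)·r_full) = 0.6173 / 0.7223 ≈ 0.8546

0.85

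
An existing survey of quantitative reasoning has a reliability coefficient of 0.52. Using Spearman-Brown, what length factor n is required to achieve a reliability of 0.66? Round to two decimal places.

Rearranging the Spearman-Brown formula for n,
n = r_target (1 − r_old) / [ r_old (1 − r_target) ]
n = 0.66(1 − 0.52) / [0.52(1 − 0.66)]
n = 0.3168 / 0.1768 ≈ 1.7919

1.79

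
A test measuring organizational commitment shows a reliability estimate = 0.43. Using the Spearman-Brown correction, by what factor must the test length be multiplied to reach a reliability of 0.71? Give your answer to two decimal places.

n = 0.71 × (1 − 0.43) / [ 0.43 × (1 − 0.71) ]
  = 0.4047 / 0.1247 = 3.2454

3.25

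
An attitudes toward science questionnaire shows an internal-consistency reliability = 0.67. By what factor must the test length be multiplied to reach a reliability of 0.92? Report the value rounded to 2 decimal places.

5.66

Spearman-Brown solved for the length factor n:
n = r*(1 − r) / [ r (1 − r*) ]
n = 0.92 × (1 − 0.67) / [ 0.67 × (1 − 0.92) ]
n = 0.3036 / 0.0536 ≈ 5.6642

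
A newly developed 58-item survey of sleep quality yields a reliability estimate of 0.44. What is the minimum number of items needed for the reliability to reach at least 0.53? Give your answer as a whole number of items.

84

n = [0.53 × 0.56] / [0.44 × 0.47]
n = 0.2968 / 0.2068 ≈ 1.4352
Items needed = n × 58 = 1.4352 × 58 ≈ 83.24 → round up to 84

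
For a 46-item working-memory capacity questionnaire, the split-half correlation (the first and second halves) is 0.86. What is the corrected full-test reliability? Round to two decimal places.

0.92

The full test is twice the length of either half (n = 2).
r_full = 2r_hh / (1 + r_hh) = 2 × 0.86 / (1 + 0.86)
       = 1.7200 / 1.8600 = 0.9247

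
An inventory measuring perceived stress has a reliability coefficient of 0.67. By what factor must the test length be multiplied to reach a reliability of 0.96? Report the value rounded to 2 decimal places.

11.82

Spearman-Brown solved for the length factor n:
n = r_target (1 − r_old) / [ r_old (1 − r_target) ]
n = 0.96 × (1 − 0.67) / [ 0.67 × (1 − 0.96) ]
  = 0.3168 / 0.0268 = 11.8209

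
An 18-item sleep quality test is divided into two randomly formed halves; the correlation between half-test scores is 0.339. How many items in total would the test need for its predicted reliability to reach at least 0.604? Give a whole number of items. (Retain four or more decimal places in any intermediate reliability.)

27

Corrected full-test reliability: r_full = 2 × 0.339 / (1 + 0.339) ≈ 0.5063
n = r_tgt(1 − r_full) / [r_full(1 − r_tgt)] = 0.604 × 0.4937 / (0.5063 × 0.396) ≈ 1.4873
Required items = 1.4873 × 18 = 26.77, so 27 items.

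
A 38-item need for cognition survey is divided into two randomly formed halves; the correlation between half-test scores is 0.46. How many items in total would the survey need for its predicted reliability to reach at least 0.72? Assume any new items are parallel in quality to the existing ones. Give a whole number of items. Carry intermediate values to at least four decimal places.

Corrected full-test reliability: r_full = 2 × 0.46 / (1 + 0.46) ≈ 0.6301
Solve Spearman-Brown for n: n = 0.72(1 − 0.6301) / [0.6301(1 − 0.72)] = 1.5096
Items = 1.5096 × 38 ≈ 57.36 → 58

58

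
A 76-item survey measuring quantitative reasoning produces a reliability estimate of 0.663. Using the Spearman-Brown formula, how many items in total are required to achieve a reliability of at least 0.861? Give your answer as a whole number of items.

240

n = 0.861(1 − 0.663) / [0.663(1 − 0.861)]
n = 0.290157 / 0.092157 ≈ 3.1485
Items needed = n × 76 = 3.1485 × 76 ≈ 239.29 → round up to 240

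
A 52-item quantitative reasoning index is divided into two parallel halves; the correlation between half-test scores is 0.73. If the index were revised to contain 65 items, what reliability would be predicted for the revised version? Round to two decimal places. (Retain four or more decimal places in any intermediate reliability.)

Full-test reliability from the split-half r: r_full = 2(0.73)/(1 + 0.73) = 0.8439
Length factor from 52 to 65 items: n = 65/52 = 1.2500
r_new = n·r_full / (1 + (n − 1)·r_full) = 1.0549 / 1.2110 ≈ 0.8711

0.87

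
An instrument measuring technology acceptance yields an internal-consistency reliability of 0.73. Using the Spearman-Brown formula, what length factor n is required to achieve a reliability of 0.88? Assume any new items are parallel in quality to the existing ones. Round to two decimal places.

2.71

Invert Spearman-Brown to solve for n:
n = r*(1 − r) / [ r (1 − r*) ]
n = [0.88 × 0.27] / [0.73 × 0.12]
  = 0.2376 / 0.0876 = 2.7123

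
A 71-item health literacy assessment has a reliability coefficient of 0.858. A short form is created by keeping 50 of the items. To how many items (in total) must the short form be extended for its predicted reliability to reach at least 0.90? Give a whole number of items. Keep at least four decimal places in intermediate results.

106

Short-form reliability: n = 50/71 = 0.7042; r_50 = n·r/(1+(n−1)r) ≈ 0.8097
Then solve for n' with r_old = 0.8097, r_target = 0.90: n' = 0.90(1 − 0.8097)/[0.8097(1 − 0.90)] = 2.1152
Items = 2.1152 × 50 ≈ 105.76 → 106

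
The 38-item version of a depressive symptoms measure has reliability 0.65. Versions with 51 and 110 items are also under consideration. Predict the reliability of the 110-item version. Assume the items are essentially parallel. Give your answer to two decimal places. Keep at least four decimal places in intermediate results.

0.84

Only the ratio of lengths matters: n = 110/38 = 2.8947
r_{110} = n·r / (1 + (n − 1)·r) = 1.8816 / 2.2316 ≈ 0.8432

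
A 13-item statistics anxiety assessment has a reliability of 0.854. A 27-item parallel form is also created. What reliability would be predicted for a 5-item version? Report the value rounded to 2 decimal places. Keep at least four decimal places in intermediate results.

0.69

Only the ratio of lengths matters: n = 5/13 = 0.3846
r_{5} = n·r / (1 + (n − 1)·r) = 0.3284 / 0.4744 ≈ 0.6922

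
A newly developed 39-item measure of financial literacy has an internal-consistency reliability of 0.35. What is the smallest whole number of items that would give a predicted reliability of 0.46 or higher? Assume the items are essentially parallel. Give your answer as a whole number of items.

62

Spearman-Brown solved for the length factor n:
n = r*(1 − r) / [ r (1 − r*) ]
n = [0.46 × 0.65] / [0.35 × 0.54]
  = 0.2990 / 0.1890 = 1.5820
Items needed = n × 39 = 1.5820 × 39 ≈ 61.70 → round up to 62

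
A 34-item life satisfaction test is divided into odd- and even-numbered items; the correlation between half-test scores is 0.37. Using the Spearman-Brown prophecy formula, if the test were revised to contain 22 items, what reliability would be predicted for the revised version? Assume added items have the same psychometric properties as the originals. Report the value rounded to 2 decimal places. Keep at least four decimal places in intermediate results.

First correct the split-half correlation to full-test reliability: r_full = 2 × 0.37 / (1 + 0.37) ≈ 0.5401
Length factor from 34 to 22 items: n = 22/34 = 0.6471
r_new = n·r_full / (1 + (n − 1)·r_full) = 0.3495 / 0.8094 ≈ 0.4318

0.43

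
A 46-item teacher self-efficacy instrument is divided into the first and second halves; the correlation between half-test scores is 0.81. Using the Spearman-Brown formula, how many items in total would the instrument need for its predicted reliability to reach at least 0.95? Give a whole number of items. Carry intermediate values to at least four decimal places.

103

Corrected full-test reliability: r_full = 2 × 0.81 / (1 + 0.81) ≈ 0.8950
n = r_tgt(1 − r_full) / [r_full(1 − r_tgt)] = 0.95 × 0.1050 / (0.8950 × 0.05) ≈ 2.2291
Items = 2.2291 × 46 ≈ 102.54 → 103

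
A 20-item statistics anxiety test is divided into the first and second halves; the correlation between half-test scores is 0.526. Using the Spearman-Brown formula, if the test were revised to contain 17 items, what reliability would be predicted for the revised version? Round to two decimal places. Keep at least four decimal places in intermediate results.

First correct the split-half correlation to full-test reliability: r_full = 2 × 0.526 / (1 + 0.526) ≈ 0.6894
Then adjust to 17 items: n = 17/20 = 0.8500
r_new = n·r_full / (1 + (n − 1)·r_full) = 0.5860 / 0.8966 ≈ 0.6536

0.65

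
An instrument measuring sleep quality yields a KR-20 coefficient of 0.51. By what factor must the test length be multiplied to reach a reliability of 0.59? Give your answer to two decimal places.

n = 0.59 × (1 − 0.51) / [ 0.51 × (1 − 0.59) ]
n = 0.2891 / 0.2091 ≈ 1.3826

1.38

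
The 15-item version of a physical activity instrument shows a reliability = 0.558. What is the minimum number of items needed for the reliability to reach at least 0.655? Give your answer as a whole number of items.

Spearman-Brown solved for the length factor n:
n = r_target (1 − r_old) / [ r_old (1 − r_target) ]
n = 0.655 × (1 − 0.558) / [ 0.558 × (1 − 0.655) ]
  = 0.289510 / 0.192510 = 1.5039
So the test needs 1.5039 × 15 ≈ 22.56 items; rounding up, 23.

23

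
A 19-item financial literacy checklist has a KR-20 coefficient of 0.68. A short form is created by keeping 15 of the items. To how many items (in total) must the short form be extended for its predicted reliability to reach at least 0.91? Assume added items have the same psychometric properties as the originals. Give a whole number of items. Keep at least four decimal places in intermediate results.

91

First, r for the 15-item form: n = 15/19 = 0.7895, so r_15 = 0.7895·0.68/(1 + (0.7895 − 1)·0.68) = 0.6265
Then solve for n' with r_old = 0.6265, r_target = 0.91: n' = 0.91(1 − 0.6265)/[0.6265(1 − 0.91)] = 6.0279
Items = 6.0279 × 15 ≈ 90.42 → 91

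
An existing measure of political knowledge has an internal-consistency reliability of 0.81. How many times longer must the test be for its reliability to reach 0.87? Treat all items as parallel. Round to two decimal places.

1.57

n = 0.87 × (1 − 0.81) / [ 0.81 × (1 − 0.87) ]
  = 0.1653 / 0.1053 = 1.5698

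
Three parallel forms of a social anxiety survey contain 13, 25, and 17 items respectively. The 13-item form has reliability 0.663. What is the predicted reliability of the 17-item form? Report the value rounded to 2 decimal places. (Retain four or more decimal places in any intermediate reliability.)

The 25-item form is not needed; work directly from the 13-item form with n = 17/13 = 1.3077.
r_{17} = n·r / (1 + (n − 1)·r) = 0.8670 / 1.2040 ≈ 0.7201

0.72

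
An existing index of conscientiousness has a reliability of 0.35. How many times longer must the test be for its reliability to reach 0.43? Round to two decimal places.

n = 0.43 × (1 − 0.35) / [ 0.35 × (1 − 0.43) ]
n = 0.2795 / 0.1995 ≈ 1.4010

1.40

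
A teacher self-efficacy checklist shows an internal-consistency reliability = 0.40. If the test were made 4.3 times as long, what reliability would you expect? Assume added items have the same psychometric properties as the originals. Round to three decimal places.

Spearman-Brown: r_new = n·r / (1 + (n − 1)·r)
r_new = 4.3·0.40 / [1 + (4.3 − 1)·0.40]
r_new = 1.7200 / 2.3200 ≈ 0.7414

0.741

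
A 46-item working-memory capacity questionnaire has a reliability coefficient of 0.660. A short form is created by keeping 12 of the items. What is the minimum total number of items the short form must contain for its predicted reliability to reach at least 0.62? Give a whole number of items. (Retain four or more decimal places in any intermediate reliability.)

First, r for the 12-item form: n = 12/46 = 0.2609, so r_12 = 0.2609·0.660/(1 + (0.2609 − 1)·0.660) = 0.3362
Then solve for n' with r_old = 0.3362, r_target = 0.62: n' = 0.62(1 − 0.3362)/[0.3362(1 − 0.62)] = 3.2214
Items = 3.2214 × 12 ≈ 38.66 → 39

39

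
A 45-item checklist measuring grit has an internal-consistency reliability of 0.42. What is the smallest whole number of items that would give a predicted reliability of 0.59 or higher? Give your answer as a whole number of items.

90

Invert Spearman-Brown to solve for n:
n = r_target (1 − r_old) / [ r_old (1 − r_target) ]
n = [0.59 × 0.58] / [0.42 × 0.41]
  = 0.3422 / 0.1722 = 1.9872
Items needed = n × 45 = 1.9872 × 45 ≈ 89.42 → round up to 90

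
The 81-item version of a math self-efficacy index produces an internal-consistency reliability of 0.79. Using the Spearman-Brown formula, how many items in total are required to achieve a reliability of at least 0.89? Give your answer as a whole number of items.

175

n = [0.89 × 0.21] / [0.79 × 0.11]
  = 0.1869 / 0.0869 = 2.1507
So the test needs 2.1507 × 81 ≈ 174.21 items; rounding up, 175.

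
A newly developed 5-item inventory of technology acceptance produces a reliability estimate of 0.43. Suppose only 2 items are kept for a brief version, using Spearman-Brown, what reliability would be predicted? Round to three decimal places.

0.232

The new length is 2/5 = 0.4 times the old.
By Spearman-Brown, r_new = n r / (1 + (n − 1) r).
r_new = 0.4·0.43 / [1 + (0.4 − 1)·0.43]
     = 0.1720 / 0.7420 = 0.2318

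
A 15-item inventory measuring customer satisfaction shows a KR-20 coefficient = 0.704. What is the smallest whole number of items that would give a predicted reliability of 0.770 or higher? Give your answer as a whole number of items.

22

Invert Spearman-Brown to solve for n:
n = r_target (1 − r_old) / [ r_old (1 − r_target) ]
n = 0.770 × (1 − 0.704) / [ 0.704 × (1 − 0.770) ]
  = 0.227920 / 0.161920 = 1.4076
1.4076 × 15 = 21.11 → 22 items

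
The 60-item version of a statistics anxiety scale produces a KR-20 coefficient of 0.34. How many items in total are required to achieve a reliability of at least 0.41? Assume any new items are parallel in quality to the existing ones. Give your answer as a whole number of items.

81

n = [0.41 × 0.66] / [0.34 × 0.59]
n = 0.2706 / 0.2006 ≈ 1.3490
Items needed = n × 60 = 1.3490 × 60 ≈ 80.94 → round up to 81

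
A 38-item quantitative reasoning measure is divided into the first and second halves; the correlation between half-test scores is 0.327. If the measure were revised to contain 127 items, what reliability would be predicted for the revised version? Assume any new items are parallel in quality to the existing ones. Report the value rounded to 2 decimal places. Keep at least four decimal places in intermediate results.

0.76

Spearman-Brown correction (n = 2): r_full = 2·0.327/(1 + 0.327) = 0.4928
Length factor from 38 to 127 items: n = 127/38 = 3.3421
r_new = n·r_full / (1 + (n − 1)·r_full) = 1.6470 / 2.1542 ≈ 0.7646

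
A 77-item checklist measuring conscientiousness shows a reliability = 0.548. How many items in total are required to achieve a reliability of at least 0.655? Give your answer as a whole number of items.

121

Spearman-Brown solved for the length factor n:
n = r*(1 − r) / [ r (1 − r*) ]
n = [0.655 × 0.452] / [0.548 × 0.345]
  = 0.296060 / 0.189060 = 1.5660
So the test needs 1.5660 × 77 ≈ 120.58 items; rounding up, 121.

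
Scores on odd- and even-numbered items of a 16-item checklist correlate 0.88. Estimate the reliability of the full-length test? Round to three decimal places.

0.936

Each half is half the length of the full test, so the full test is n = 2 times a half.
r_full = 2(0.88) / (1 + 0.88)
r_full = 1.7600 / 1.8800 ≈ 0.9362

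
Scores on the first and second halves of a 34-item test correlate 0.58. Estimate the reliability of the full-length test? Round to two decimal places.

0.73

r_full = 2r_hh / (1 + r_hh) = 2 × 0.58 / (1 + 0.58)
       = 1.1600 / 1.5800 = 0.7342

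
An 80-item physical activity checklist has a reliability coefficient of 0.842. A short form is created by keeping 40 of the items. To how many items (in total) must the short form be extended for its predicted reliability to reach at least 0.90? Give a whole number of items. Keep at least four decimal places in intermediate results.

Short-form reliability: n = 40/80 = 0.5000; r_40 = n·r/(1+(n−1)r) ≈ 0.7271
Length factor from the short form to reach 0.90: n' = 0.90(1 − 0.7271) / [0.7271(1 − 0.90)] ≈ 3.3779
Total items = 3.3779 × 40 = 135.12, rounded up to 136.

136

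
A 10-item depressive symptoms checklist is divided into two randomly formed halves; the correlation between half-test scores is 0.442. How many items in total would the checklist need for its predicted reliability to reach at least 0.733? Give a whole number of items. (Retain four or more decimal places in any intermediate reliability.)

Corrected full-test reliability: r_full = 2 × 0.442 / (1 + 0.442) ≈ 0.6130
n = r_tgt(1 − r_full) / [r_full(1 − r_tgt)] = 0.733 × 0.3870 / (0.6130 × 0.267) ≈ 1.7332
Items = 1.7332 × 10 ≈ 17.33 → 18

18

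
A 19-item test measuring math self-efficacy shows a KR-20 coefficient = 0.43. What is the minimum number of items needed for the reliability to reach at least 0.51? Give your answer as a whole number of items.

Rearranging the Spearman-Brown formula for n,
n = r*(1 − r) / [ r (1 − r*) ]
n = 0.51(1 − 0.43) / [0.43(1 − 0.51)]
n = 0.2907 / 0.2107 ≈ 1.3797
1.3797 × 19 = 26.21 → 27 items

27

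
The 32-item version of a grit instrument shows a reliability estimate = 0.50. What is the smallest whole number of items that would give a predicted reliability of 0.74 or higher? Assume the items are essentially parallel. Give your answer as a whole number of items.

Rearranging the Spearman-Brown formula for n,
n = r*(1 − r) / [ r (1 − r*) ]
n = [0.74 × 0.50] / [0.50 × 0.26]
  = 0.3700 / 0.1300 = 2.8462
Items needed = n × 32 = 2.8462 × 32 ≈ 91.08 → round up to 92

92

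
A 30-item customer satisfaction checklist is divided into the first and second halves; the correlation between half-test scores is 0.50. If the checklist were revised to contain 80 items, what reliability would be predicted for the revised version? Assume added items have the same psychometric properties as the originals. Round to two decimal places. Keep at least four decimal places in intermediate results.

0.84

First correct the split-half correlation to full-test reliability: r_full = 2 × 0.50 / (1 + 0.50) ≈ 0.6667
Then adjust to 80 items: n = 80/30 = 2.6667
r_new = n·r_full / (1 + (n − 1)·r_full) = 1.7779 / 2.1112 ≈ 0.8421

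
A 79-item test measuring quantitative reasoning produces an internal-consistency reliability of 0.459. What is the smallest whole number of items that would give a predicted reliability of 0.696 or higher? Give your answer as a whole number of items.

n = 0.696(1 − 0.459) / [0.459(1 − 0.696)]
  = 0.376536 / 0.139536 = 2.6985
2.6985 × 79 = 213.18 → 214 items

214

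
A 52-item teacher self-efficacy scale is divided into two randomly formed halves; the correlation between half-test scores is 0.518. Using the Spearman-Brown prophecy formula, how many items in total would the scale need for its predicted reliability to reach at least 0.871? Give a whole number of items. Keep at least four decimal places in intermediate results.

Corrected full-test reliability: r_full = 2 × 0.518 / (1 + 0.518) ≈ 0.6825
Solve Spearman-Brown for n: n = 0.871(1 − 0.6825) / [0.6825(1 − 0.871)] = 3.1410
Required items = 3.1410 × 52 = 163.33, so 164 items.

164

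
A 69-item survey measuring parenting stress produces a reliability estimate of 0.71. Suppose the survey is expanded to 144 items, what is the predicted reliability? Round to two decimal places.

The new length is 144/69 = 2.087 times the old.
r_new = (2.087 × 0.71) / (1 + (2.087 − 1) × 0.71)
     = 1.4818 / 1.7718 = 0.8363

0.84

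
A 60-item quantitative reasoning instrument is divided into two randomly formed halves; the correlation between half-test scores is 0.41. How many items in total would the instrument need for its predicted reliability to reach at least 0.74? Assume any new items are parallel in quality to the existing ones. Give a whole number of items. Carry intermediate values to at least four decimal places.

r_full = 2(0.41)/(1 + 0.41) = 0.5816
n = r_tgt(1 − r_full) / [r_full(1 − r_tgt)] = 0.74 × 0.4184 / (0.5816 × 0.26) ≈ 2.0475
Items = 2.0475 × 60 ≈ 122.85 → 123

123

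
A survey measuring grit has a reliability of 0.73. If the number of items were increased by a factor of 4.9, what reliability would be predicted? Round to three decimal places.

0.930

Spearman-Brown: r_new = n·r / (1 + (n − 1)·r)
r_new = 4.9·0.73 / [1 + (4.9 − 1)·0.73]
r_new = 3.5770 / 3.8470 ≈ 0.9298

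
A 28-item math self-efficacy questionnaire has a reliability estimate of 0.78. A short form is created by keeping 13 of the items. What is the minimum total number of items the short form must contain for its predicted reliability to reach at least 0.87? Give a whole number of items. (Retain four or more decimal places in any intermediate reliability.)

Short-form reliability: n = 13/28 = 0.4643; r_13 = n·r/(1+(n−1)r) ≈ 0.6221
Then solve for n' with r_old = 0.6221, r_target = 0.87: n' = 0.87(1 − 0.6221)/[0.6221(1 − 0.87)] = 4.0653
Total items = 4.0653 × 13 = 52.85, rounded up to 53.

53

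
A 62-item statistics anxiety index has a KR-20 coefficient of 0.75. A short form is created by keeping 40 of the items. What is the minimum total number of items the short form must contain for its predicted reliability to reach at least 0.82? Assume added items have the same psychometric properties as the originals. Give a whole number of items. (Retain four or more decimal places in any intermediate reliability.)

First, r for the 40-item form: n = 40/62 = 0.6452, so r_40 = 0.6452·0.75/(1 + (0.6452 − 1)·0.75) = 0.6594
Then solve for n' with r_old = 0.6594, r_target = 0.82: n' = 0.82(1 − 0.6594)/[0.6594(1 − 0.82)] = 2.3531
Items = 2.3531 × 40 ≈ 94.12 → 95

95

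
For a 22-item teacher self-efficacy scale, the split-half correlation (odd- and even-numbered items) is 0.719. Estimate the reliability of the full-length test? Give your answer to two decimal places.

Each half is half the length of the full test, so the full test is n = 2 times a half.
r_full = 2r_hh / (1 + r_hh) = 2 × 0.719 / (1 + 0.719)
       = 1.4380 / 1.7190 = 0.8365

0.84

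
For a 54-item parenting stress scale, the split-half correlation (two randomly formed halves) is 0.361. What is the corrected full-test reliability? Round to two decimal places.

0.53

r_full = 2(0.361) / (1 + 0.361)
r_full = 0.7220 / 1.3610 ≈ 0.5305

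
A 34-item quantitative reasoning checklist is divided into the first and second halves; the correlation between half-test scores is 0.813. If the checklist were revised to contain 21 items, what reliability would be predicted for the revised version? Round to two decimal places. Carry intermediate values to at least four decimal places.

Full-test reliability from the split-half r: r_full = 2(0.813)/(1 + 0.813) = 0.8969
Length factor from 34 to 21 items: n = 21/34 = 0.6176
r_new = n·r_full / (1 + (n − 1)·r_full) = 0.5539 / 0.6570 ≈ 0.8431

0.84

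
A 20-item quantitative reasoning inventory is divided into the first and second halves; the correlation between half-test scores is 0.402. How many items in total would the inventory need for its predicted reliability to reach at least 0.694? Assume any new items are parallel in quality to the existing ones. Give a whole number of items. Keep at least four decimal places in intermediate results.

Corrected full-test reliability: r_full = 2 × 0.402 / (1 + 0.402) ≈ 0.5735
n = r_tgt(1 − r_full) / [r_full(1 − r_tgt)] = 0.694 × 0.4265 / (0.5735 × 0.306) ≈ 1.6866
Items = 1.6866 × 20 ≈ 33.73 → 34

34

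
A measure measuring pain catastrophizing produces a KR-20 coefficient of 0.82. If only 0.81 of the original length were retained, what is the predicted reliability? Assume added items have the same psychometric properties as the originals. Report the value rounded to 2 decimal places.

0.79

Apply the Spearman-Brown prophecy formula, r' = nr / [1 + (n − 1)r]:
r_new = (0.81 × 0.82) / (1 + (0.81 − 1) × 0.82)
r_new = 0.6642 / 0.8442 ≈ 0.7868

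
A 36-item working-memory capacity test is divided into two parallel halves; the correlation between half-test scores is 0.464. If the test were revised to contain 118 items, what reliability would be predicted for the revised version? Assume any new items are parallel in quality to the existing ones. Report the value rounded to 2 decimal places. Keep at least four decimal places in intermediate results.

Spearman-Brown correction (n = 2): r_full = 2·0.464/(1 + 0.464) = 0.6339
Then adjust to 118 items: n = 118/36 = 3.2778
r_new = n·r_full / (1 + (n − 1)·r_full) = 2.0778 / 2.4439 ≈ 0.8502

0.85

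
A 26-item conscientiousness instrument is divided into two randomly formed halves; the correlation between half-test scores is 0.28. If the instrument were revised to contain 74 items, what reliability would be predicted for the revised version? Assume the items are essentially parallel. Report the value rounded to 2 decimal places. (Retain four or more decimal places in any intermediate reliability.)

Full-test reliability from the split-half r: r_full = 2(0.28)/(1 + 0.28) = 0.4375
Then adjust to 74 items: n = 74/26 = 2.8462
r_new = n·r_full / (1 + (n − 1)·r_full) = 1.2452 / 1.8077 ≈ 0.6888

0.69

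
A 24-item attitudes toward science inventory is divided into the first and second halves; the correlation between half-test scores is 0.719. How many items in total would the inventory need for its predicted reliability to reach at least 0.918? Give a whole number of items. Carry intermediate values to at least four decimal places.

53

Corrected full-test reliability: r_full = 2 × 0.719 / (1 + 0.719) ≈ 0.8365
Solve Spearman-Brown for n: n = 0.918(1 − 0.8365) / [0.8365(1 − 0.918)] = 2.1882
Required items = 2.1882 × 24 = 52.52, so 53 items.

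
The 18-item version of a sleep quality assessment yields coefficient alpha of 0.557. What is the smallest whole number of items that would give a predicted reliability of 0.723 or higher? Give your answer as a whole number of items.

38

Invert Spearman-Brown to solve for n:
n = r_target (1 − r_old) / [ r_old (1 − r_target) ]
n = 0.723(1 − 0.557) / [0.557(1 − 0.723)]
  = 0.320289 / 0.154289 = 2.0759
2.0759 × 18 = 37.37 → 38 items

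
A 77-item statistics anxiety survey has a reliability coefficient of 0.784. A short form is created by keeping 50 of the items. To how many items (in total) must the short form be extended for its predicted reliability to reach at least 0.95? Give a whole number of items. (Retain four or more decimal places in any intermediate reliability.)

404

Short-form reliability: n = 50/77 = 0.6494; r_50 = n·r/(1+(n−1)r) ≈ 0.7021
Then solve for n' with r_old = 0.7021, r_target = 0.95: n' = 0.95(1 − 0.7021)/[0.7021(1 − 0.95)] = 8.0617
Total items = 8.0617 × 50 = 403.08, rounded up to 404.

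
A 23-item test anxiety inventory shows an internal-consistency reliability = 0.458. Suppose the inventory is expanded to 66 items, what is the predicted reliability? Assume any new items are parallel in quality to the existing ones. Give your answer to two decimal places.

Length ratio n = 66/23 = 2.8696
Spearman-Brown: r_new = n·r / (1 + (n − 1)·r)
r_new = 2.8696·0.458 / [1 + (2.8696 − 1)·0.458]
     = 1.3143 / 1.8563 = 0.7080

0.71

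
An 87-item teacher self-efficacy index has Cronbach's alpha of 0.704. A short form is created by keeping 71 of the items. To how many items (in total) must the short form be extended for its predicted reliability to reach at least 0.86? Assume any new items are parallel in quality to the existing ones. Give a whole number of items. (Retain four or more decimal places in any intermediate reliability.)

First, r for the 71-item form: n = 71/87 = 0.8161, so r_71 = 0.8161·0.704/(1 + (0.8161 − 1)·0.704) = 0.6600
Then solve for n' with r_old = 0.6600, r_target = 0.86: n' = 0.86(1 − 0.6600)/[0.6600(1 − 0.86)] = 3.1645
Total items = 3.1645 × 71 = 224.68, rounded up to 225.

225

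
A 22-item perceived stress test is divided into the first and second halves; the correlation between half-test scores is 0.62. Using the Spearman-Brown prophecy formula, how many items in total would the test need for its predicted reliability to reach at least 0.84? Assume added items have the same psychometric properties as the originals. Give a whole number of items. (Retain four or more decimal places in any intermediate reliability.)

36

Corrected full-test reliability: r_full = 2 × 0.62 / (1 + 0.62) ≈ 0.7654
Solve Spearman-Brown for n: n = 0.84(1 − 0.7654) / [0.7654(1 − 0.84)] = 1.6092
Required items = 1.6092 × 22 = 35.40, so 36 items.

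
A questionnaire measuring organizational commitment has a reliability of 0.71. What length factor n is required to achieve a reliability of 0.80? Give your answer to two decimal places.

Rearranging the Spearman-Brown formula for n,
n = r_target (1 − r_old) / [ r_old (1 − r_target) ]
n = 0.80(1 − 0.71) / [0.71(1 − 0.80)]
  = 0.2320 / 0.1420 = 1.6338

1.63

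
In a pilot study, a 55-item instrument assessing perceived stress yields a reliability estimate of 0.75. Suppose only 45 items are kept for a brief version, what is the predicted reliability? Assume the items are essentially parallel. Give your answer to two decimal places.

n = 45/55 = 0.8182
Spearman-Brown: r_new = n·r / (1 + (n − 1)·r)
r_new = (0.8182 × 0.75) / (1 + (0.8182 − 1) × 0.75)
r_new = 0.6137 / 0.8637 ≈ 0.7105

0.71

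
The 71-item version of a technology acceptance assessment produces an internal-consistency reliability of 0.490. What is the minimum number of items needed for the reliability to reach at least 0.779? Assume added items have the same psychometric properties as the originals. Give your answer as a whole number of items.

Rearranging the Spearman-Brown formula for n,
n = r_target (1 − r_old) / [ r_old (1 − r_target) ]
n = 0.779(1 − 0.490) / [0.490(1 − 0.779)]
n = 0.397290 / 0.108290 ≈ 3.6688
So the test needs 3.6688 × 71 ≈ 260.48 items; rounding up, 261.

261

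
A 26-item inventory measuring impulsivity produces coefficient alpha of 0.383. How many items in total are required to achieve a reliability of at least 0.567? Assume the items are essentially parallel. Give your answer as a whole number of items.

n = 0.567(1 − 0.383) / [0.383(1 − 0.567)]
n = 0.349839 / 0.165839 ≈ 2.1095
So the test needs 2.1095 × 26 ≈ 54.85 items; rounding up, 55.

55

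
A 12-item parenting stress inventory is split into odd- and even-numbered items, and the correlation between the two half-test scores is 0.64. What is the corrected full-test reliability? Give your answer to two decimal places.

0.78

Each half is half the length of the full test, so the full test is n = 2 times a half.
r_full = 2(0.64) / (1 + 0.64)
r_full = 1.2800 / 1.6400 ≈ 0.7805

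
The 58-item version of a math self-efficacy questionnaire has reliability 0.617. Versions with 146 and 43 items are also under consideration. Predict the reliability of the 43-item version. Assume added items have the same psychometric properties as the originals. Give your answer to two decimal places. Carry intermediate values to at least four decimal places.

0.54

Only the ratio of lengths matters: n = 43/58 = 0.7414
r_{43} = n·r / (1 + (n − 1)·r) = 0.4574 / 0.8404 ≈ 0.5443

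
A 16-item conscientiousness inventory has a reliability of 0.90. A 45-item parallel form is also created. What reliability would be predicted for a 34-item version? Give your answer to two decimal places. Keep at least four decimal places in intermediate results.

Only the ratio of lengths matters: n = 34/16 = 2.1250
r_{34} = n·r / (1 + (n − 1)·r) = 1.9125 / 2.0125 ≈ 0.9503

0.95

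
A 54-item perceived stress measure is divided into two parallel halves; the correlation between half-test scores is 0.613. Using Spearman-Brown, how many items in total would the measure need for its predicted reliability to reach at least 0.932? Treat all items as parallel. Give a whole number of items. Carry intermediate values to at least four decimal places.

234

Corrected full-test reliability: r_full = 2 × 0.613 / (1 + 0.613) ≈ 0.7601
n = r_tgt(1 − r_full) / [r_full(1 − r_tgt)] = 0.932 × 0.2399 / (0.7601 × 0.068) ≈ 4.3258
Required items = 4.3258 × 54 = 233.59, so 234 items.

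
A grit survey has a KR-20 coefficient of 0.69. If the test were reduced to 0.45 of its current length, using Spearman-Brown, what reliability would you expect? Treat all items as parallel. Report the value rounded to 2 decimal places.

0.50

By Spearman-Brown, r_new = n r / (1 + (n − 1) r).
r_new = (0.45 × 0.69) / (1 + (0.45 − 1) × 0.69)
     = 0.3105 / 0.6205 = 0.5004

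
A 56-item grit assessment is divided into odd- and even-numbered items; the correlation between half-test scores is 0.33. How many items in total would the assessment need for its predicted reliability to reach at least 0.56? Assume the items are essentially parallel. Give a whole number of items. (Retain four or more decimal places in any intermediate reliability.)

Corrected full-test reliability: r_full = 2 × 0.33 / (1 + 0.33) ≈ 0.4962
Solve Spearman-Brown for n: n = 0.56(1 − 0.4962) / [0.4962(1 − 0.56)] = 1.2922
Required items = 1.2922 × 56 = 72.36, so 73 items.

73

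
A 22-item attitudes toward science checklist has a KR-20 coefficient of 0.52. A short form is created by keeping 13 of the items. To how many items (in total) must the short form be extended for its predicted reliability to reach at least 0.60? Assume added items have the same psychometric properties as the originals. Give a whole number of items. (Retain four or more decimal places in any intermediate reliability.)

31

Short-form reliability: n = 13/22 = 0.5909; r_13 = n·r/(1+(n−1)r) ≈ 0.3903
Length factor from the short form to reach 0.60: n' = 0.60(1 − 0.3903) / [0.3903(1 − 0.60)] ≈ 2.3432
Items = 2.3432 × 13 ≈ 30.46 → 31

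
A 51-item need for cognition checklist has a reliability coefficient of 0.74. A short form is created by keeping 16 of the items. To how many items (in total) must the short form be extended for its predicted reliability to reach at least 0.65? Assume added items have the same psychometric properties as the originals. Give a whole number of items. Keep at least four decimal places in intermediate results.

34

Short-form reliability: n = 16/51 = 0.3137; r_16 = n·r/(1+(n−1)r) ≈ 0.4717
Then solve for n' with r_old = 0.4717, r_target = 0.65: n' = 0.65(1 − 0.4717)/[0.4717(1 − 0.65)] = 2.0800
Items = 2.0800 × 16 ≈ 33.28 → 34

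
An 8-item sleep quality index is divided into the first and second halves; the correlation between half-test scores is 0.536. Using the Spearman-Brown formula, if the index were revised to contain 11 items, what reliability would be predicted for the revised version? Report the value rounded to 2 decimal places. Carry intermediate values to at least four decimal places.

Spearman-Brown correction (n = 2): r_full = 2·0.536/(1 + 0.536) = 0.6979
Length factor from 8 to 11 items: n = 11/8 = 1.3750
r_new = n·r_full / (1 + (n − 1)·r_full) = 0.9596 / 1.2617 ≈ 0.7606

0.76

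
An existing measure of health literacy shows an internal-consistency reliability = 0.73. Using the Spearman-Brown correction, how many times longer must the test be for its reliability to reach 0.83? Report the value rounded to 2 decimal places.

Spearman-Brown solved for the length factor n:
n = r*(1 − r) / [ r (1 − r*) ]
n = 0.83(1 − 0.73) / [0.73(1 − 0.83)]
  = 0.2241 / 0.1241 = 1.8058

1.81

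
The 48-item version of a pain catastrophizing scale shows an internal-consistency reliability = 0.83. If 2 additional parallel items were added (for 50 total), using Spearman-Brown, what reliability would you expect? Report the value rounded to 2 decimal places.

n = 50/48 = 1.0417
r_new = (1.0417 × 0.83) / (1 + (1.0417 − 1) × 0.83)
     = 0.8646 / 1.0346 = 0.8357

0.84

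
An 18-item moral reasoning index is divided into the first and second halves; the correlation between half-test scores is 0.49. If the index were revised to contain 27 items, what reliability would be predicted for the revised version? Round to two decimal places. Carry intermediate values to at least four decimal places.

0.74

First correct the split-half correlation to full-test reliability: r_full = 2 × 0.49 / (1 + 0.49) ≈ 0.6577
Then adjust to 27 items: n = 27/18 = 1.5000
r_new = n·r_full / (1 + (n − 1)·r_full) = 0.9865 / 1.3289 ≈ 0.7423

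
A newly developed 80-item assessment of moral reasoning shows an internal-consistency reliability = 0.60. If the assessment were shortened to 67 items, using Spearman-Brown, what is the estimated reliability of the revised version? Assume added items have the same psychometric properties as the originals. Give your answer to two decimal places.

0.56

The new length is 67/80 = 0.8375 times the old.
r_new = 0.8375·0.60 / [1 + (0.8375 − 1)·0.60]
     = 0.5025 / 0.9025 = 0.5568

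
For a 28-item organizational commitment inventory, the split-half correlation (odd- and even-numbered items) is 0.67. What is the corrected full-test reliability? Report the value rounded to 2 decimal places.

0.80

The full test is twice the length of either half (n = 2).
r_full = 2r_hh / (1 + r_hh) = 2 × 0.67 / (1 + 0.67)
r_full = 1.3400 / 1.6700 ≈ 0.8024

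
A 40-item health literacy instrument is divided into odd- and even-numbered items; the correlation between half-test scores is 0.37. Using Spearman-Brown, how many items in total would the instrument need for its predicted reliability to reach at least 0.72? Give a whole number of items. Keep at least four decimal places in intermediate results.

88

r_full = 2(0.37)/(1 + 0.37) = 0.5401
Solve Spearman-Brown for n: n = 0.72(1 − 0.5401) / [0.5401(1 − 0.72)] = 2.1896
Required items = 2.1896 × 40 = 87.58, so 88 items.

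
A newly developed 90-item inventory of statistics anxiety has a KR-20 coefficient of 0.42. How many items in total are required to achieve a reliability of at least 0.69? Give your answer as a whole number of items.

277

n = 0.69(1 − 0.42) / [0.42(1 − 0.69)]
  = 0.4002 / 0.1302 = 3.0737
Items needed = n × 90 = 3.0737 × 90 ≈ 276.63 → round up to 277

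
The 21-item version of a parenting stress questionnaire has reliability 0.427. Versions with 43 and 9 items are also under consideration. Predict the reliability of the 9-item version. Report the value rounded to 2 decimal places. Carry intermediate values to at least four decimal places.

Only the ratio of lengths matters: n = 9/21 = 0.4286
r_{9} = n·r / (1 + (n − 1)·r) = 0.1830 / 0.7560 ≈ 0.2421

0.24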